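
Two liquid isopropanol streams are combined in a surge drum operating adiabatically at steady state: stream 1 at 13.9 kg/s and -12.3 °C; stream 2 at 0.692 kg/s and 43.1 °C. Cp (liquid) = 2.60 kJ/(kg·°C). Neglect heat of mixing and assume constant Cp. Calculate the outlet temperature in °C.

Adiabatic, steady state ⇒ Σ ṁᵢCp,ᵢ(T_out − Tᵢ) = 0
T_out = Σ ṁᵢCp,ᵢTᵢ / Σ ṁᵢCp,ᵢ
      = -366.98 / 37.939 = -9.6728 °C

T_out = -9.67 °C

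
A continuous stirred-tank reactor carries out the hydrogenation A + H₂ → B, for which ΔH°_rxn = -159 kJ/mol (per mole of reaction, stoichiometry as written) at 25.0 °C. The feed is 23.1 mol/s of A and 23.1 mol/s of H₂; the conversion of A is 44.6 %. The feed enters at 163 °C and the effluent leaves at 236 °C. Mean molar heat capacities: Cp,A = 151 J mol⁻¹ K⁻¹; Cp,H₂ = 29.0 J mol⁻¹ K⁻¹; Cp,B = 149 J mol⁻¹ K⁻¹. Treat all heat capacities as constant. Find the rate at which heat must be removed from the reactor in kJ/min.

Q_out = 84100 kJ/min

Extent of reaction ξ = 0.446 × 23.1 = 10.303 mol/s
Reaction term: ξ·ΔH°_rxn = 10.303 × -159 = -1638.1 kJ/s
Sensible, feed 163→25 °C: -573.8 kJ/s
Outlet flows (mol/s): A 12.797, H₂ 12.797, B 10.303
Sensible, products 25→236 °C: 809.95 kJ/s
Q = ΔH = -1402 kJ/s = -1402 kW
Heat removed = 84118 kJ/min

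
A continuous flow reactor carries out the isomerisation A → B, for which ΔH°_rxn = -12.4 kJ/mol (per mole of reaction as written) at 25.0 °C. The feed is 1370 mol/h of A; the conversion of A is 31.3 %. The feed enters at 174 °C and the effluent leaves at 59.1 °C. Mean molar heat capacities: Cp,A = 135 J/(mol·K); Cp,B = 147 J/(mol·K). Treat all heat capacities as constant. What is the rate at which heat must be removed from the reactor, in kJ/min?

Q_out = 440 kJ/min

Extent of reaction ξ = 0.313 × 1370 = 428.81 mol/h
Reaction term: ξ·ΔH°_rxn = 428.81 × -12.4 = -5317.2 kJ/h
Sensible, feed 174→25 °C: -27558 kJ/h
Outlet flows (mol/h): A 941.19, B 428.81
Sensible, products 25→59.1 °C: 6482.3 kJ/h
Q = ΔH = -26393 kJ/h = -7.3313 kW
Heat removed = 439.88 kJ/min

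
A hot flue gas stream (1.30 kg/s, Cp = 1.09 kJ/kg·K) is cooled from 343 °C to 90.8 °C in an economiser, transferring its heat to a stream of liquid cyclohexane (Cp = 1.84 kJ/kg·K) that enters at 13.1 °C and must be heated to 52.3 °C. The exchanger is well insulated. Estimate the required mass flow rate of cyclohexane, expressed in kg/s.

Heat released by hot stream: Q = 1.30 × 1.09 × (343 − 90.8) = 357.37 kJ/s
Energy balance on cold side (adiabatic exchanger): Q = ṁ_c·Cp_c·(T_c,out − T_c,in)
ṁ_c = 357.37 / [1.84 × (52.3 − 13.1)] = 4.9546 kg/s

ṁ_c = 4.95 kg/s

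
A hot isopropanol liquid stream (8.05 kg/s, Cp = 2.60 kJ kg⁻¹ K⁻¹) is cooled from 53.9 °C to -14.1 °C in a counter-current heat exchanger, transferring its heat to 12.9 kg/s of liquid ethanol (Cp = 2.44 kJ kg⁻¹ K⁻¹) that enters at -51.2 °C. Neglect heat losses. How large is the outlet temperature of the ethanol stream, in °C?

T_c,out = -5.98 °C

Heat released by hot stream: Q = 8.05 × 2.60 × (53.9 − -14.1) = 1423.2 kJ/s
Energy balance on cold side (adiabatic exchanger): Q = ṁ_c·Cp_c·(T_c,out − T_c,in)
T_c,out = -51.2 + 1423.2/(12.9 × 2.44) = -5.9833 °C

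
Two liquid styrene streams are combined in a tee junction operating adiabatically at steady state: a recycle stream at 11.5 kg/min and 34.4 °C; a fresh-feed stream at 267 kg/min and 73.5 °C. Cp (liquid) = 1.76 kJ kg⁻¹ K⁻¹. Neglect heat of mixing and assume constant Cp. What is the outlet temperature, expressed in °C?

T_out = 71.9 °C

Energy balance with Q = 0: Σ ṁᵢCp,ᵢ(T_out − Tᵢ) = 0
Σ ṁᵢCp,ᵢTᵢ = 11.5×1.76×34.4 + 267×1.76×73.5 = 35235
Σ ṁᵢCp,ᵢ = 11.5×1.76 + 267×1.76 = 490.16
T_out = 35235 / 490.16 = 71.885 °C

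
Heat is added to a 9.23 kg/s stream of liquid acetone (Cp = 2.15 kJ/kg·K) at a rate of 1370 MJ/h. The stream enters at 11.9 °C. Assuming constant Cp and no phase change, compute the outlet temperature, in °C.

Q = 1370 MJ/h = 380.56 kJ/s
ΔT = Q/(ṁ·Cp) = 380.56/(9.23×2.15) = 19.177 K
T_out = 11.9 + 19.177 = 31.077 °C

T_out = 31.1 °C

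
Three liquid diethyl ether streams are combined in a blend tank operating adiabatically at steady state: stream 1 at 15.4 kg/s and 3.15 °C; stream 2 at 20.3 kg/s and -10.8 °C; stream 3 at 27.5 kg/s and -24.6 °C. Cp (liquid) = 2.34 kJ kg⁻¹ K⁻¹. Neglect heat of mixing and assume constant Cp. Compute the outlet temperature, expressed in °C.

No heat crosses the boundary, so H_out = H_in.
Σ ṁᵢCp,ᵢTᵢ = 15.4×2.34×3.15 + 20.3×2.34×-10.8 + 27.5×2.34×-24.6 = -1982.5
Σ ṁᵢCp,ᵢ = 15.4×2.34 + 20.3×2.34 + 27.5×2.34 = 147.89
T_out = -1982.5 / 147.89 = -13.406 °C

T_out = -13.4 °C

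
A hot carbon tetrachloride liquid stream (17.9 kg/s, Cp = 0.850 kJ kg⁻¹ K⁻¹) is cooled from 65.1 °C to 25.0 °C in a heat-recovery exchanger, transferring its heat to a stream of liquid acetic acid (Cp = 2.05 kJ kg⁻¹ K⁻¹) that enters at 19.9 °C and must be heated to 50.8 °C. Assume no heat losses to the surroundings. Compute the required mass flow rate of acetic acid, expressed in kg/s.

Heat released by hot stream: Q = 17.9 × 0.850 × (65.1 − 25.0) = 610.12 kJ/s
Energy balance on cold side (adiabatic exchanger): Q = ṁ_c·Cp_c·(T_c,out − T_c,in)
ṁ_c = 610.12 / [2.05 × (50.8 − 19.9)] = 9.6317 kg/s

ṁ_c = 9.63 kg/s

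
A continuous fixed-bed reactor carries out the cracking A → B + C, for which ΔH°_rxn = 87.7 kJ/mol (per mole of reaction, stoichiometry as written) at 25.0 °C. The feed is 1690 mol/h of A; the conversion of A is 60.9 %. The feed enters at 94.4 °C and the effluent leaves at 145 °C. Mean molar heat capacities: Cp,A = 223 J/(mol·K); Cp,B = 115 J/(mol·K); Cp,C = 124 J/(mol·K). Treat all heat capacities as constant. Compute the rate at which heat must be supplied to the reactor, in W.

Extent of reaction ξ = 0.609 × 1690 = 1029.2 mol/h
Reaction term: ξ·ΔH°_rxn = 1029.2 × 87.7 = 90262 kJ/h
Sensible, feed 94.4→25 °C: -26155 kJ/h
Outlet flows (mol/h): A 660.79, B 1029.2, C 1029.2
Sensible, products 25→145 °C: 47200 kJ/h
Q = ΔH = 111310 kJ/h = 30.919 kW
Heat supplied = 30919 W

Q_in = 30900 W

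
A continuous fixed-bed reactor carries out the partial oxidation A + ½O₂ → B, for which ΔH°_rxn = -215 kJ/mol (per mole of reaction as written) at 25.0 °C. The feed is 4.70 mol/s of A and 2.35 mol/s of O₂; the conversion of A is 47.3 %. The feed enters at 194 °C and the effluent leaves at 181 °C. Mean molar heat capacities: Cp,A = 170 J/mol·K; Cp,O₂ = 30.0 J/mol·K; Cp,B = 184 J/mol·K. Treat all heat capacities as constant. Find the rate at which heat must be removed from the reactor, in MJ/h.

Extent of reaction ξ = 0.473 × 4.70 = 2.2231 mol/s
Reaction term: ξ·ΔH°_rxn = 2.2231 × -215 = -477.97 kJ/s
Sensible, feed 194→25 °C: -146.95 kJ/s
Outlet flows (mol/s): A 2.4769, O₂ 1.2385, B 2.2231
Sensible, products 25→181 °C: 135.3 kJ/s
Q = ΔH = -489.62 kJ/s = -489.62 kW
Heat removed = 1762.6 MJ/h

Q_out = 1760 MJ/h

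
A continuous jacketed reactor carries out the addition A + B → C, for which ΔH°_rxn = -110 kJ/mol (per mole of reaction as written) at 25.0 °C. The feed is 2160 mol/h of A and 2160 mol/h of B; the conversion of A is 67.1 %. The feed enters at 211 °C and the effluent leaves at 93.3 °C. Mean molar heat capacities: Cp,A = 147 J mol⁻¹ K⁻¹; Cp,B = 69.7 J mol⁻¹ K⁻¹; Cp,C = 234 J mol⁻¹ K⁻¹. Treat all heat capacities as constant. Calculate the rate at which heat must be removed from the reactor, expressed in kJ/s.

Q_out = 59.1 kJ/s

Extent of reaction ξ = 0.671 × 2160 = 1449.4 mol/h
Reaction term: ξ·ΔH°_rxn = 1449.4 × -110 = -159430 kJ/h
Sensible, feed 211→25 °C: -87061 kJ/h
Outlet flows (mol/h): A 710.64, B 710.64, C 1449.4
Sensible, products 25→93.3 °C: 33682 kJ/h
Q = ΔH = -212810 kJ/h = -59.114 kW
Heat removed = 59.114 kJ/s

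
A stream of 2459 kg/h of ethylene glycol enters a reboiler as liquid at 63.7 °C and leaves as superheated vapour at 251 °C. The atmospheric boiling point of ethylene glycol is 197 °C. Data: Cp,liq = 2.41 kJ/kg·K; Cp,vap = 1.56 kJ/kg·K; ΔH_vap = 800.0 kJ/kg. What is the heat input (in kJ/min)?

liquid 63.7→197 °C: 321.25 kJ/kg
vaporisation at 197 °C: 800 kJ/kg
vapour 197→251 °C: 84.24 kJ/kg
Δh = 321.25 + 800 + 84.24 = 1205.5 kJ/kg
Q = ṁ·Δh = 2459 kg/h × 1205.5 kJ/kg = 2.9643e+06 kJ/h
|Q| = 823.42 kW = 49405 kJ/min

Q = 49400 kJ/min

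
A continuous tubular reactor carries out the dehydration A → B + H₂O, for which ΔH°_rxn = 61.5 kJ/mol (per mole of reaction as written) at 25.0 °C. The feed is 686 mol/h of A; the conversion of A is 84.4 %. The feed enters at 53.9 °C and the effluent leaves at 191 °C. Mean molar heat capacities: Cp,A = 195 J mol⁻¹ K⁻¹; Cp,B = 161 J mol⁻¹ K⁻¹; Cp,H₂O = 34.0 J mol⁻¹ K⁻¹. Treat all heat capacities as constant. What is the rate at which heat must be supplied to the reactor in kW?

Extent of reaction ξ = 0.844 × 686 = 578.98 mol/h
Reaction term: ξ·ΔH°_rxn = 578.98 × 61.5 = 35608 kJ/h
Sensible, feed 53.9→25 °C: -3866 kJ/h
Outlet flows (mol/h): A 107.02, B 578.98, H₂O 578.98
Sensible, products 25→191 °C: 22206 kJ/h
Q = ΔH = 53947 kJ/h = 14.985 kW
Heat supplied = 14.985 kW

Q_in = 15.0 kW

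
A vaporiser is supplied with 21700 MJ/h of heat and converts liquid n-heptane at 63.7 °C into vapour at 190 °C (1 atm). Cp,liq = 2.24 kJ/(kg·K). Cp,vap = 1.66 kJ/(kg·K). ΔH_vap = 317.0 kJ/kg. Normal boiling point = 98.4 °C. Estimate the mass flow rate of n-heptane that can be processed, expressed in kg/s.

Δh = 2.24×(98.4−63.7) + 317.0 + 1.66×(190−98.4) = 546.78 kJ/kg
Q = 21700 MJ/h = 6027.8 kJ/s = 6027.8 kJ/s
ṁ = Q/Δh = 6027.8 / 546.78 = 11.024 kg/s

ṁ = 11.0 kg/s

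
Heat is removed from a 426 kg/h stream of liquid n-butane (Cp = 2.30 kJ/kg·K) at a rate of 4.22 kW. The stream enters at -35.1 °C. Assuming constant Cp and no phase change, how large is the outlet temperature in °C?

Q = 4.22 kW = 15192 kJ/h
ΔT = Q/(ṁ·Cp) = 15192/(426×2.30) = 15.505 K
T_out = -35.1 − 15.505 = -50.605 °C

T_out = -50.6 °C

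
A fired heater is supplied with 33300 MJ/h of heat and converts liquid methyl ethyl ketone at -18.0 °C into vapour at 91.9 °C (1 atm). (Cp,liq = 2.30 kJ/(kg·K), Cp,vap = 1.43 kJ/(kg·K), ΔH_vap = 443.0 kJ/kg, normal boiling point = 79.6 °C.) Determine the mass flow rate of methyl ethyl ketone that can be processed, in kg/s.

Δh = 2.30×(79.6−-18.0) + 443.0 + 1.43×(91.9−79.6) = 685.07 kJ/kg
Q = 33300 MJ/h = 9250 kJ/s = 9250 kJ/s
ṁ = Q/Δh = 9250 / 685.07 = 13.502 kg/s

ṁ = 13.5 kg/s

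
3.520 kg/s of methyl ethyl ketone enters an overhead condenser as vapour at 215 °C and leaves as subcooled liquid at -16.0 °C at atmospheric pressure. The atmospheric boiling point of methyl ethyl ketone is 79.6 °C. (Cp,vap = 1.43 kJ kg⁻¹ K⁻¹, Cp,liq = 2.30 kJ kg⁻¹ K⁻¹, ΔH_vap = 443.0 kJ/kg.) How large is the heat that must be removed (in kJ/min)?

Q_c = 181000 kJ/min

vapour 215→79.6 °C: -193.62 kJ/kg
condensation at 79.6 °C: -443 kJ/kg
liquid 79.6→-16.0 °C: -219.88 kJ/kg
Δh = -193.62 + -443 + -219.88 = -856.5 kJ/kg
Q = ṁ·Δh = 3.520 kg/s × -856.5 kJ/kg = -3014.9 kJ/s
|Q| = 3014.9 kW = 180890 kJ/min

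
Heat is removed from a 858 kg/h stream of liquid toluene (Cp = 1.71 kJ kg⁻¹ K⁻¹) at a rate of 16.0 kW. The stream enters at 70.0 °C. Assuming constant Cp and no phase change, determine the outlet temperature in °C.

Q = 16.0 kW = 57600 kJ/h
ΔT = Q/(ṁ·Cp) = 57600/(858×1.71) = 39.259 K
T_out = 70.0 − 39.259 = 30.741 °C

T_out = 30.7 °C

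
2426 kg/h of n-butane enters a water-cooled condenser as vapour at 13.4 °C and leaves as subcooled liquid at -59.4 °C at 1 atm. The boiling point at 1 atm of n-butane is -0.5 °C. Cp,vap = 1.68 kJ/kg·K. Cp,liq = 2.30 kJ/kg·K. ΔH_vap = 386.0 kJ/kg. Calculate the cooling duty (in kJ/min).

Q_c = 22000 kJ/min

vapour 13.4→-0.5 °C: -23.352 kJ/kg
condensation at -0.5 °C: -386 kJ/kg
liquid -0.5→-59.4 °C: -135.47 kJ/kg
Δh = -23.352 + -386 + -135.47 = -544.82 kJ/kg
Q = ṁ·Δh = 2426 kg/h × -544.82 kJ/kg = -1.3217e+06 kJ/h
|Q| = 367.15 kW = 22029 kJ/min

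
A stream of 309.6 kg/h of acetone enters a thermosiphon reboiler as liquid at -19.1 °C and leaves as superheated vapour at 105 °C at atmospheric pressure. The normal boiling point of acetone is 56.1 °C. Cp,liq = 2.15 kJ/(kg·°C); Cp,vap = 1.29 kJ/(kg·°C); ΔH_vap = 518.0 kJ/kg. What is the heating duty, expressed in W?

liquid -19.1→56.1 °C: 161.68 kJ/kg
vaporisation at 56.1 °C: 518 kJ/kg
vapour 56.1→105 °C: 63.081 kJ/kg
Δh = 161.68 + 518 + 63.081 = 742.76 kJ/kg
Q = ṁ·Δh = 309.6 kg/h × 742.76 kJ/kg = 229960 kJ/h
|Q| = 63.877 kW = 63877 W

Q = 63900 W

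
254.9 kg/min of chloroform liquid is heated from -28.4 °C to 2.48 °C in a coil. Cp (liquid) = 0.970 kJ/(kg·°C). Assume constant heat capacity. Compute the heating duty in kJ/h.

Q = 458000 kJ/h

Q = ṁ·Cp·ΔT = 254.9 × 0.970 × (2.48 − -28.4) = 7635.2 kJ/min
Converting: 7635.2 / 60 s = 127.25 kW
Heating duty = 458110 kJ/h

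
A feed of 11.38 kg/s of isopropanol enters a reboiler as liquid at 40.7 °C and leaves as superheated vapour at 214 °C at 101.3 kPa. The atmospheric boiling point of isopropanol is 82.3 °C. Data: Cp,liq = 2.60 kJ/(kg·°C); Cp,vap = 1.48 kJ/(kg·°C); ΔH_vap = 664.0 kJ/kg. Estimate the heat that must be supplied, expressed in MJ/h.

Q = 39600 MJ/h

liquid 40.7→82.3 °C: 108.16 kJ/kg
vaporisation at 82.3 °C: 664 kJ/kg
vapour 82.3→214 °C: 194.92 kJ/kg
Δh = 108.16 + 664 + 194.92 = 967.08 kJ/kg
Q = ṁ·Δh = 11.38 kg/s × 967.08 kJ/kg = 11005 kJ/s
|Q| = 11005 kW = 39619 MJ/h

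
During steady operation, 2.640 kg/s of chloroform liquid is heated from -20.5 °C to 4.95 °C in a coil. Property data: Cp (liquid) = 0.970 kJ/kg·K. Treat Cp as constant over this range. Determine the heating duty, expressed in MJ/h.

Q = 235 MJ/h

Q = ṁ·Cp·ΔT = 2.640 × 0.970 × (4.95 − -20.5) = 65.172 kJ/s
Heating duty = 234.62 MJ/h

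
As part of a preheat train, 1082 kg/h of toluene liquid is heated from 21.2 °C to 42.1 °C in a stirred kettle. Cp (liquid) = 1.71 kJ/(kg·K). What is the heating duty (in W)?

Q = 10700 W

Q = ṁ·Cp·ΔT = 1082 × 1.71 × (42.1 − 21.2) = 38670 kJ/h
Converting: 38670 / 3600 s = 10.742 kW
Heating duty = 10742 W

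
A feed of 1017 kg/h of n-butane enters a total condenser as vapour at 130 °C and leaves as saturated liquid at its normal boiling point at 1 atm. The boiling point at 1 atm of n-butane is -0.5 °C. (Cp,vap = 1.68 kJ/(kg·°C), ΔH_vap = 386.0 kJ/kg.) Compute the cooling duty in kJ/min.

Q_c = 10300 kJ/min

vapour 130→-0.5 °C: -219.24 kJ/kg
condensation at -0.5 °C: -386 kJ/kg
Δh = -219.24 + -386 = -605.24 kJ/kg
Q = ṁ·Δh = 1017 kg/h × -605.24 kJ/kg = -615530 kJ/h
|Q| = 170.98 kW = 10259 kJ/min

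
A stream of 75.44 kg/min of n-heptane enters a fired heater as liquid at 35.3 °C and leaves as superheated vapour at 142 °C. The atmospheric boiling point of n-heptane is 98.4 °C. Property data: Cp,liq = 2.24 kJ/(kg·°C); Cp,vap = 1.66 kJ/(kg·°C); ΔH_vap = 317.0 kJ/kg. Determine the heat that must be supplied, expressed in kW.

liquid 35.3→98.4 °C: 141.34 kJ/kg
vaporisation at 98.4 °C: 317 kJ/kg
vapour 98.4→142 °C: 72.376 kJ/kg
Δh = 141.34 + 317 + 72.376 = 530.72 kJ/kg
Q = ṁ·Δh = 75.44 kg/min × 530.72 kJ/kg = 40038 kJ/min
|Q| = 667.29 kW

Q = 667 kW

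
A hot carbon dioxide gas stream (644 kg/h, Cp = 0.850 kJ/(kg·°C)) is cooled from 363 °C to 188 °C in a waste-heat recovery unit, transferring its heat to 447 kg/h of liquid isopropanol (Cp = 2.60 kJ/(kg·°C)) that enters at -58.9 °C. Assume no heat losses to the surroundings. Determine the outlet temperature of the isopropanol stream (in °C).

Heat released by hot stream: Q = 644 × 0.850 × (363 − 188) = 95795 kJ/h
Energy balance on cold side (adiabatic exchanger): Q = ṁ_c·Cp_c·(T_c,out − T_c,in)
T_c,out = -58.9 + 95795/(447 × 2.60) = 23.526 °C

T_c,out = 23.5 °C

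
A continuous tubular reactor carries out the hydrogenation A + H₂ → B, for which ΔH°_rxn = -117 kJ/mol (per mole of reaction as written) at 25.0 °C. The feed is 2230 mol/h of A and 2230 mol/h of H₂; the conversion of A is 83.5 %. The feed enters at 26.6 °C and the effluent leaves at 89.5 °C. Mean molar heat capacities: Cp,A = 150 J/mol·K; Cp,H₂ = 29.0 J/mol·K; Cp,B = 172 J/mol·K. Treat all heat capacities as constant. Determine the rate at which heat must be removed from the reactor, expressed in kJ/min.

Q_out = 3230 kJ/min

Extent of reaction ξ = 0.835 × 2230 = 1862 mol/h
Reaction term: ξ·ΔH°_rxn = 1862 × -117 = -217860 kJ/h
Sensible, feed 26.6→25 °C: -638.67 kJ/h
Outlet flows (mol/h): A 367.95, H₂ 367.95, B 1862
Sensible, products 25→89.5 °C: 24906 kJ/h
Q = ΔH = -193590 kJ/h = -53.776 kW
Heat removed = 3226.5 kJ/min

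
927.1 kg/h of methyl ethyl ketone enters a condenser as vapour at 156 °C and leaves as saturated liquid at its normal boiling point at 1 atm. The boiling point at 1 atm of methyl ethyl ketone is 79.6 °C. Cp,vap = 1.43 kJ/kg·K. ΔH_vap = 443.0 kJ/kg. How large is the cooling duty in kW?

vapour 156→79.6 °C: -109.25 kJ/kg
condensation at 79.6 °C: -443 kJ/kg
Δh = -109.25 + -443 = -552.25 kJ/kg
Q = ṁ·Δh = 927.1 kg/h × -552.25 kJ/kg = -511990 kJ/h
|Q| = 142.22 kW

Q_c = 142 kW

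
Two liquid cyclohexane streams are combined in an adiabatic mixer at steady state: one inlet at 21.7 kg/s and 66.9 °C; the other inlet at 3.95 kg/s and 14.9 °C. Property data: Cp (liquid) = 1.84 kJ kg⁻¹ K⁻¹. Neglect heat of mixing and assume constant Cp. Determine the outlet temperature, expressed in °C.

Energy balance with Q = 0: Σ ṁᵢCp,ᵢ(T_out − Tᵢ) = 0
Σ ṁᵢCp,ᵢTᵢ = 21.7×1.84×66.9 + 3.95×1.84×14.9 = 2779.5
Σ ṁᵢCp,ᵢ = 21.7×1.84 + 3.95×1.84 = 47.196
T_out = 2779.5 / 47.196 = 58.892 °C

T_out = 58.9 °C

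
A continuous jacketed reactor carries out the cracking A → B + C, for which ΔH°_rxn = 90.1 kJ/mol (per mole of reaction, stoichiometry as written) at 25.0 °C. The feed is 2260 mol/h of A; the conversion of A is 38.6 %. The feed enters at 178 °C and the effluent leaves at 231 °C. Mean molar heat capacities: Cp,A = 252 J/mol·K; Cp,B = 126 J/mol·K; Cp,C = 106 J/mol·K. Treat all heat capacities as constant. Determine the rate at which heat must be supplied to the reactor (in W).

Q_in = 29200 W

Extent of reaction ξ = 0.386 × 2260 = 872.36 mol/h
Reaction term: ξ·ΔH°_rxn = 872.36 × 90.1 = 78600 kJ/h
Sensible, feed 178→25 °C: -87137 kJ/h
Outlet flows (mol/h): A 1387.6, B 872.36, C 872.36
Sensible, products 25→231 °C: 113730 kJ/h
Q = ΔH = 105190 kJ/h = 29.219 kW
Heat supplied = 29219 W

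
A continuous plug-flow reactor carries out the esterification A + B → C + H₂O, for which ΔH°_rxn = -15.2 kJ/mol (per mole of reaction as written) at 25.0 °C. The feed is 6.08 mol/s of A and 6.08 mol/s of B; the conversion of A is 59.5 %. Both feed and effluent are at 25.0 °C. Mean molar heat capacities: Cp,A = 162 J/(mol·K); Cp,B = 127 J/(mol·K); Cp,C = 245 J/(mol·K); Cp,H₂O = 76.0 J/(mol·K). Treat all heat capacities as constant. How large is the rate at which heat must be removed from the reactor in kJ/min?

Extent of reaction ξ = 0.595 × 6.08 = 3.6176 mol/s
Reaction term: ξ·ΔH°_rxn = 3.6176 × -15.2 = -54.988 kJ/s
Q = ΔH = -54.988 kJ/s = -54.988 kW
Heat removed = 3299.3 kJ/min

Q_out = 3300 kJ/min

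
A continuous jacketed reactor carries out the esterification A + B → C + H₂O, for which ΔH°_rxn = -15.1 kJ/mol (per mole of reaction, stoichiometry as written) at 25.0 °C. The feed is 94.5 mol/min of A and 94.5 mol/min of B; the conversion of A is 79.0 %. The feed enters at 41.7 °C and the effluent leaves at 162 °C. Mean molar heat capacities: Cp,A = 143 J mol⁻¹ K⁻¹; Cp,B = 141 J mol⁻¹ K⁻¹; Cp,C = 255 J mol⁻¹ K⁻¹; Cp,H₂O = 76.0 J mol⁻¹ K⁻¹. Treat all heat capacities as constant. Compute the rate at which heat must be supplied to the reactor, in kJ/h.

Q_in = 155000 kJ/h

Extent of reaction ξ = 0.790 × 94.5 = 74.655 mol/min
Reaction term: ξ·ΔH°_rxn = 74.655 × -15.1 = -1127.3 kJ/min
Sensible, feed 41.7→25 °C: -448.19 kJ/min
Outlet flows (mol/min): A 19.845, B 19.845, C 74.655, H₂O 74.655
Sensible, products 25→162 °C: 4157.5 kJ/min
Q = ΔH = 2582 kJ/min = 43.034 kW
Heat supplied = 154920 kJ/h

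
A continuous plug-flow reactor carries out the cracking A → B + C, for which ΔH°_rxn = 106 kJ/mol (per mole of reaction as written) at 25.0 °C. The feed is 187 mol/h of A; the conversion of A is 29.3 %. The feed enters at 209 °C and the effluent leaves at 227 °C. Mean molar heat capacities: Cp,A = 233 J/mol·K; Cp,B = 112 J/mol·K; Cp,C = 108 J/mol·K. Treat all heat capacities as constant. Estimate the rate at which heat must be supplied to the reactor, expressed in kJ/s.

Q_in = 1.79 kJ/s

Extent of reaction ξ = 0.293 × 187 = 54.791 mol/h
Reaction term: ξ·ΔH°_rxn = 54.791 × 106 = 5807.8 kJ/h
Sensible, feed 209→25 °C: -8017.1 kJ/h
Outlet flows (mol/h): A 132.21, B 54.791, C 54.791
Sensible, products 25→227 °C: 8657.5 kJ/h
Q = ΔH = 6448.2 kJ/h = 1.7912 kW
Heat supplied = 1.7912 kJ/s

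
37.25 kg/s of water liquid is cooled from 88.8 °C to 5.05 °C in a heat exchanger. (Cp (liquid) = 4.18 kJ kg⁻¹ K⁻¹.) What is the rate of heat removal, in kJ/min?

Q = ṁ·Cp·ΔT = 37.25 × 4.18 × (5.05 − 88.8) = -13040 kJ/s
Cooling duty = 782420 kJ/min

Q_c = 782000 kJ/min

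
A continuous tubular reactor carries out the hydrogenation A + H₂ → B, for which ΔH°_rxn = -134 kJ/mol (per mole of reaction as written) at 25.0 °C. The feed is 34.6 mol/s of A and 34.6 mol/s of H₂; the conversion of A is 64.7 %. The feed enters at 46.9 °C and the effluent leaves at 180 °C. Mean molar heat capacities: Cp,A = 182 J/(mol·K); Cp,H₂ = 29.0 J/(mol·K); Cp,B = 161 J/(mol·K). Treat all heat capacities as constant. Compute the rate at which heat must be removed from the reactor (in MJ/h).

Extent of reaction ξ = 0.647 × 34.6 = 22.386 mol/s
Reaction term: ξ·ΔH°_rxn = 22.386 × -134 = -2999.8 kJ/s
Sensible, feed 46.9→25 °C: -159.88 kJ/s
Outlet flows (mol/s): A 12.214, H₂ 12.214, B 22.386
Sensible, products 25→180 °C: 958.1 kJ/s
Q = ΔH = -2201.5 kJ/s = -2201.5 kW
Heat removed = 7925.5 MJ/h

Q_out = 7930 MJ/h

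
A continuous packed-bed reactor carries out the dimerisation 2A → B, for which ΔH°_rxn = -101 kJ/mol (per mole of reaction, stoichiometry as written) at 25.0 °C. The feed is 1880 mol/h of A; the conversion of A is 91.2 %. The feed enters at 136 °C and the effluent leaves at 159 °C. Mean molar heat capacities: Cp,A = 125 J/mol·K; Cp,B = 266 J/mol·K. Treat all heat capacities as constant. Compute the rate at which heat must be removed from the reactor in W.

Q_out = 22000 W

Extent of reaction ξ = 0.912 × 1880 / 2 = 857.28 mol/h
Reaction term: ξ·ΔH°_rxn = 857.28 × -101 = -86585 kJ/h
Sensible, feed 136→25 °C: -26085 kJ/h
Outlet flows (mol/h): A 165.44, B 857.28
Sensible, products 25→159 °C: 33328 kJ/h
Q = ΔH = -79342 kJ/h = -22.04 kW
Heat removed = 22040 W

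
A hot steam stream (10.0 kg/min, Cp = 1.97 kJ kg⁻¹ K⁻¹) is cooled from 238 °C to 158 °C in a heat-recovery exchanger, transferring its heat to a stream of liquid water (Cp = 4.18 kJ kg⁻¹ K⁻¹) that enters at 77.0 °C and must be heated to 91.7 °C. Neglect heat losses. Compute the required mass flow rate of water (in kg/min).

Heat released by hot stream: Q = 10.0 × 1.97 × (238 − 158) = 1576 kJ/min
Energy balance on cold side (adiabatic exchanger): Q = ṁ_c·Cp_c·(T_c,out − T_c,in)
ṁ_c = 1576 / [4.18 × (91.7 − 77.0)] = 25.649 kg/min

ṁ_c = 25.6 kg/min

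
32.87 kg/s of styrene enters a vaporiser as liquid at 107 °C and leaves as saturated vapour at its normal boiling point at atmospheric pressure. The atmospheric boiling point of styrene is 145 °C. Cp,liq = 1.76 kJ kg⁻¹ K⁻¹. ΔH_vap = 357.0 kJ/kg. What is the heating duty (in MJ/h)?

liquid 107→145 °C: 66.88 kJ/kg
vaporisation at 145 °C: 357 kJ/kg
Δh = 66.88 + 357 = 423.88 kJ/kg
Q = ṁ·Δh = 32.87 kg/s × 423.88 kJ/kg = 13933 kJ/s
|Q| = 13933 kW = 50159 MJ/h

Q = 50200 MJ/h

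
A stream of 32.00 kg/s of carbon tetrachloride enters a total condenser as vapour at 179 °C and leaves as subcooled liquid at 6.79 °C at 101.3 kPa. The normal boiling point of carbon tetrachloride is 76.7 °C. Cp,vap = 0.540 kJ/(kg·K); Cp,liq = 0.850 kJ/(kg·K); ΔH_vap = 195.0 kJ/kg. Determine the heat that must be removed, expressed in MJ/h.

vapour 179→76.7 °C: -55.242 kJ/kg
condensation at 76.7 °C: -195 kJ/kg
liquid 76.7→6.79 °C: -59.423 kJ/kg
Δh = -55.242 + -195 + -59.423 = -309.67 kJ/kg
Q = ṁ·Δh = 32.00 kg/s × -309.67 kJ/kg = -9909.3 kJ/s
|Q| = 9909.3 kW = 35673 MJ/h

Q_c = 35700 MJ/h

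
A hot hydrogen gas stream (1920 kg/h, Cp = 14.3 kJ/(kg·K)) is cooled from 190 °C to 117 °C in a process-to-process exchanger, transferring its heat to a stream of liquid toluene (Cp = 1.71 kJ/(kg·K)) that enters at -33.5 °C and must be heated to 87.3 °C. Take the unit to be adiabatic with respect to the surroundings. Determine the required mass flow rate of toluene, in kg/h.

Heat released by hot stream: Q = 1920 × 14.3 × (190 − 117) = 2.0043e+06 kJ/h
Energy balance on cold side (adiabatic exchanger): Q = ṁ_c·Cp_c·(T_c,out − T_c,in)
ṁ_c = 2.0043e+06 / [1.71 × (87.3 − -33.5)] = 9702.8 kg/h

ṁ_c = 9700 kg/h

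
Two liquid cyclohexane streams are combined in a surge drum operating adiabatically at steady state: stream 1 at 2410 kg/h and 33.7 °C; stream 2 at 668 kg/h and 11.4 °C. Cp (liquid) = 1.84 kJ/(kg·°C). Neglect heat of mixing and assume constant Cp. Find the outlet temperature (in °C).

Energy balance with Q = 0: Σ ṁᵢCp,ᵢ(T_out − Tᵢ) = 0
Σ ṁᵢCp,ᵢTᵢ = 2410×1.84×33.7 + 668×1.84×11.4 = 163450
Σ ṁᵢCp,ᵢ = 2410×1.84 + 668×1.84 = 5663.5
T_out = 163450 / 5663.5 = 28.86 °C

T_out = 28.9 °C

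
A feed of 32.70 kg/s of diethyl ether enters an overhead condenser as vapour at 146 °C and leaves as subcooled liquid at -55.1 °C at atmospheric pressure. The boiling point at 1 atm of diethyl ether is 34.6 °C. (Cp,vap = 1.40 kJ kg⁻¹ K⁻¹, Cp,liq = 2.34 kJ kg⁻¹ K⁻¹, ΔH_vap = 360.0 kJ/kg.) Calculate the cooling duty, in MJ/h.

Q_c = 85400 MJ/h

vapour 146→34.6 °C: -155.96 kJ/kg
condensation at 34.6 °C: -360 kJ/kg
liquid 34.6→-55.1 °C: -209.9 kJ/kg
Δh = -155.96 + -360 + -209.9 = -725.86 kJ/kg
Q = ṁ·Δh = 32.70 kg/s × -725.86 kJ/kg = -23736 kJ/s
|Q| = 23736 kW = 85448 MJ/h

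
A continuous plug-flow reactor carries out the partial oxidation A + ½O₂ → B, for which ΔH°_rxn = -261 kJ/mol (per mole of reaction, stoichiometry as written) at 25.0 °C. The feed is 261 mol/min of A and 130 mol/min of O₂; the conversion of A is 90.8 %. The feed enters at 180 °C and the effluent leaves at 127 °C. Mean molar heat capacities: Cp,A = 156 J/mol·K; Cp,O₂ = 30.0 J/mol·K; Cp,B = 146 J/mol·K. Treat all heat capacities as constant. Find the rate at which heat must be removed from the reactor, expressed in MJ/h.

Extent of reaction ξ = 0.908 × 261 = 236.99 mol/min
Reaction term: ξ·ΔH°_rxn = 236.99 × -261 = -61854 kJ/min
Sensible, feed 180→25 °C: -6915.5 kJ/min
Outlet flows (mol/min): A 24.012, O₂ 11.506, B 236.99
Sensible, products 25→127 °C: 3946.5 kJ/min
Q = ΔH = -64823 kJ/min = -1080.4 kW
Heat removed = 3889.4 MJ/h

Q_out = 3890 MJ/h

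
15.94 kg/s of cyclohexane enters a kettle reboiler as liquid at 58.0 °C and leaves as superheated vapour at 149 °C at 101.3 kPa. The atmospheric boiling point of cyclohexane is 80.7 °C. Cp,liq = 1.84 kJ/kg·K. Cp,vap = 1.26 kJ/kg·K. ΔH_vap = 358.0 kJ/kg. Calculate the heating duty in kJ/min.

liquid 58.0→80.7 °C: 41.768 kJ/kg
vaporisation at 80.7 °C: 358 kJ/kg
vapour 80.7→149 °C: 86.058 kJ/kg
Δh = 41.768 + 358 + 86.058 = 485.83 kJ/kg
Q = ṁ·Δh = 15.94 kg/s × 485.83 kJ/kg = 7744.1 kJ/s
|Q| = 7744.1 kW = 464640 kJ/min

Q = 465000 kJ/min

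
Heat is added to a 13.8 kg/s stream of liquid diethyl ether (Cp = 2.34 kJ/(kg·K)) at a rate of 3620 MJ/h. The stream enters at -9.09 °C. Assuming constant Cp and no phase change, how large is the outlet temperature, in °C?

T_out = 22.0 °C

Q = 3620 MJ/h = 1005.6 kJ/s
ΔT = Q/(ṁ·Cp) = 1005.6/(13.8×2.34) = 31.139 K
T_out = -9.09 + 31.139 = 22.049 °C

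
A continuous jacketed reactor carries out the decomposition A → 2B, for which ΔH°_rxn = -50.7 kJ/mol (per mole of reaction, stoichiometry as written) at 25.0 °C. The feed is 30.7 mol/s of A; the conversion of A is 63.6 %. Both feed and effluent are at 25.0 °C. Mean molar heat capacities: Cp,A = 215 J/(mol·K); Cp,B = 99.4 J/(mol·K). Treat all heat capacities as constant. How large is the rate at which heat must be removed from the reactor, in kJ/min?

Extent of reaction ξ = 0.636 × 30.7 = 19.525 mol/s
Reaction term: ξ·ΔH°_rxn = 19.525 × -50.7 = -989.93 kJ/s
Q = ΔH = -989.93 kJ/s = -989.93 kW
Heat removed = 59396 kJ/min

Q_out = 59400 kJ/min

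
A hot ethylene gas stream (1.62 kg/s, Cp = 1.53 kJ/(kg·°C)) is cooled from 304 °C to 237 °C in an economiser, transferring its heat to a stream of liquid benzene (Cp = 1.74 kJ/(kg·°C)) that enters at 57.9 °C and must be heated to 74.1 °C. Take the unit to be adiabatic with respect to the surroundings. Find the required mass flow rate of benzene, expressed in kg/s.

Heat released by hot stream: Q = 1.62 × 1.53 × (304 − 237) = 166.07 kJ/s
Energy balance on cold side (adiabatic exchanger): Q = ṁ_c·Cp_c·(T_c,out − T_c,in)
ṁ_c = 166.07 / [1.74 × (74.1 − 57.9)] = 5.8914 kg/s

ṁ_c = 5.89 kg/s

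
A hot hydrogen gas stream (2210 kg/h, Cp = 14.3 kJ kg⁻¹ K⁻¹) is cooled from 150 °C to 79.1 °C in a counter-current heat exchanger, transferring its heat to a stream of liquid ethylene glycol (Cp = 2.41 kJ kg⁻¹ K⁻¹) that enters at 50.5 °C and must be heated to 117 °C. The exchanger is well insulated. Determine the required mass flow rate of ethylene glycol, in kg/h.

Heat released by hot stream: Q = 2210 × 14.3 × (150 − 79.1) = 2.2407e+06 kJ/h
Energy balance on cold side (adiabatic exchanger): Q = ṁ_c·Cp_c·(T_c,out − T_c,in)
ṁ_c = 2.2407e+06 / [2.41 × (117 − 50.5)] = 13981 kg/h

ṁ_c = 14000 kg/h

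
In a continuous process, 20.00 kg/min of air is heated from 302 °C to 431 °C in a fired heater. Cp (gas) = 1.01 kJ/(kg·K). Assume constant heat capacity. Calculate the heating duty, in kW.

Q = ṁ·Cp·ΔT = 20.00 × 1.01 × (431 − 302) = 2605.8 kJ/min
Converting: 2605.8 / 60 s = 43.43 kW

Q = 43.4 kW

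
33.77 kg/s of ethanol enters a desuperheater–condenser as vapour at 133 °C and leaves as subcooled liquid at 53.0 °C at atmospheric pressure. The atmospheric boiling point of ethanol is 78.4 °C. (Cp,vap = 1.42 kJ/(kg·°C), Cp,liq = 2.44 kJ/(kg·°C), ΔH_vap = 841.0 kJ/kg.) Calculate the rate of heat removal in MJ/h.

Q_c = 119000 MJ/h

vapour 133→78.4 °C: -77.532 kJ/kg
condensation at 78.4 °C: -841 kJ/kg
liquid 78.4→53.0 °C: -61.976 kJ/kg
Δh = -77.532 + -841 + -61.976 = -980.51 kJ/kg
Q = ṁ·Δh = 33.77 kg/s × -980.51 kJ/kg = -33112 kJ/s
|Q| = 33112 kW = 119200 MJ/h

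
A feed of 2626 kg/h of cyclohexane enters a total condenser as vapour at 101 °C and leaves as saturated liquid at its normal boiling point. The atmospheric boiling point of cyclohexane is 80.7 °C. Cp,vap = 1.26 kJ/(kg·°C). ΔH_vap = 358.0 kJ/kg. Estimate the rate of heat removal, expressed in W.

vapour 101→80.7 °C: -25.578 kJ/kg
condensation at 80.7 °C: -358 kJ/kg
Δh = -25.578 + -358 = -383.58 kJ/kg
Q = ṁ·Δh = 2626 kg/h × -383.58 kJ/kg = -1.0073e+06 kJ/h
|Q| = 279.8 kW = 279800 W

Q_c = 280000 W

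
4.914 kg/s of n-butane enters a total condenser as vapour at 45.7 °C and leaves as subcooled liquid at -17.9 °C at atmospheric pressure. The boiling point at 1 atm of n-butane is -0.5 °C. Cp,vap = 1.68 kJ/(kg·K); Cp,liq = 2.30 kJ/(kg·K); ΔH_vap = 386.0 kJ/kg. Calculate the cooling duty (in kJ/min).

vapour 45.7→-0.5 °C: -77.616 kJ/kg
condensation at -0.5 °C: -386 kJ/kg
liquid -0.5→-17.9 °C: -40.02 kJ/kg
Δh = -77.616 + -386 + -40.02 = -503.64 kJ/kg
Q = ṁ·Δh = 4.914 kg/s × -503.64 kJ/kg = -2474.9 kJ/s
|Q| = 2474.9 kW = 148490 kJ/min

Q_c = 148000 kJ/min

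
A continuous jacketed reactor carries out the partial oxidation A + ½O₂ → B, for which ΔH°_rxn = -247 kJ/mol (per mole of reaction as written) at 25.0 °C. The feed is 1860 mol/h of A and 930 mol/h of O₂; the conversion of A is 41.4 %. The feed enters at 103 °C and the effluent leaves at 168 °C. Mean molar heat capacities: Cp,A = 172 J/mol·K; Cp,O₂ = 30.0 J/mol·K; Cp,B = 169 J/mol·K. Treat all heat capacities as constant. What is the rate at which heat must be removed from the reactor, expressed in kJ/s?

Extent of reaction ξ = 0.414 × 1860 = 770.04 mol/h
Reaction term: ξ·ΔH°_rxn = 770.04 × -247 = -190200 kJ/h
Sensible, feed 103→25 °C: -27130 kJ/h
Outlet flows (mol/h): A 1090, O₂ 544.98, B 770.04
Sensible, products 25→168 °C: 47756 kJ/h
Q = ΔH = -169570 kJ/h = -47.104 kW
Heat removed = 47.104 kJ/s

Q_out = 47.1 kJ/s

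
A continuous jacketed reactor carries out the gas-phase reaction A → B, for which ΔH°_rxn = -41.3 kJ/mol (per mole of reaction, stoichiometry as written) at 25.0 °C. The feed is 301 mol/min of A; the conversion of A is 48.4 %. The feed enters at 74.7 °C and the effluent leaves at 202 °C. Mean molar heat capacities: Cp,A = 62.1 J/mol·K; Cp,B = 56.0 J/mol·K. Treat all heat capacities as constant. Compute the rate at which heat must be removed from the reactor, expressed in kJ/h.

Extent of reaction ξ = 0.484 × 301 = 145.68 mol/min
Reaction term: ξ·ΔH°_rxn = 145.68 × -41.3 = -6016.7 kJ/min
Sensible, feed 74.7→25 °C: -929 kJ/min
Outlet flows (mol/min): A 155.32, B 145.68
Sensible, products 25→202 °C: 3151.2 kJ/min
Q = ΔH = -3794.5 kJ/min = -63.242 kW
Heat removed = 227670 kJ/h

Q_out = 228000 kJ/h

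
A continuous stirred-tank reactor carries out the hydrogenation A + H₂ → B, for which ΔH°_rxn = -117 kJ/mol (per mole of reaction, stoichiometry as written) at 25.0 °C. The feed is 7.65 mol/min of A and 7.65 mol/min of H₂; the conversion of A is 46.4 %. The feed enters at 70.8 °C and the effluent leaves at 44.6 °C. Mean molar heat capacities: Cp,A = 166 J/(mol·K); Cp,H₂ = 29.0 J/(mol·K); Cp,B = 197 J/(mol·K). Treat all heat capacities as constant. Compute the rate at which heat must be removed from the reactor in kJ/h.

Q_out = 27300 kJ/h

Extent of reaction ξ = 0.464 × 7.65 = 3.5496 mol/min
Reaction term: ξ·ΔH°_rxn = 3.5496 × -117 = -415.3 kJ/min
Sensible, feed 70.8→25 °C: -68.322 kJ/min
Outlet flows (mol/min): A 4.1004, H₂ 4.1004, B 3.5496
Sensible, products 25→44.6 °C: 29.377 kJ/min
Q = ΔH = -454.25 kJ/min = -7.5708 kW
Heat removed = 27255 kJ/h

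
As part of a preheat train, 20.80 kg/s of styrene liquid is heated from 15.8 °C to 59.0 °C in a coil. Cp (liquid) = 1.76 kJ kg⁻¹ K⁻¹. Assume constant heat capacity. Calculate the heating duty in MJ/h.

Q = 5690 MJ/h

Q = ṁ·Cp·ΔT = 20.80 × 1.76 × (59.0 − 15.8) = 1581.5 kJ/s
Heating duty = 5693.3 MJ/h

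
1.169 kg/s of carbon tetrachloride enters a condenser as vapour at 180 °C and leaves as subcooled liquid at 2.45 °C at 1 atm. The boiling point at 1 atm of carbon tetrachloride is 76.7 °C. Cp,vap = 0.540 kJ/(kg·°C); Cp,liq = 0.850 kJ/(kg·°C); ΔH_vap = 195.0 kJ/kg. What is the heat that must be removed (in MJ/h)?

Q_c = 1320 MJ/h

vapour 180→76.7 °C: -55.782 kJ/kg
condensation at 76.7 °C: -195 kJ/kg
liquid 76.7→2.45 °C: -63.112 kJ/kg
Δh = -55.782 + -195 + -63.112 = -313.89 kJ/kg
Q = ṁ·Δh = 1.169 kg/s × -313.89 kJ/kg = -366.94 kJ/s
|Q| = 366.94 kW = 1321 MJ/h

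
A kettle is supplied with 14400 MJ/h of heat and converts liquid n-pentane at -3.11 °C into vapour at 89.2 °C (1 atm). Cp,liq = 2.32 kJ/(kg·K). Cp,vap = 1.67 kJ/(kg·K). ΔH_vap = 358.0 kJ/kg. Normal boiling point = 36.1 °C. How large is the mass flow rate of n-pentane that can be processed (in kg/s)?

Δh = 2.32×(36.1−-3.11) + 358.0 + 1.67×(89.2−36.1) = 537.64 kJ/kg
Q = 14400 MJ/h = 4000 kJ/s = 4000 kJ/s
ṁ = Q/Δh = 4000 / 537.64 = 7.4399 kg/s

ṁ = 7.44 kg/s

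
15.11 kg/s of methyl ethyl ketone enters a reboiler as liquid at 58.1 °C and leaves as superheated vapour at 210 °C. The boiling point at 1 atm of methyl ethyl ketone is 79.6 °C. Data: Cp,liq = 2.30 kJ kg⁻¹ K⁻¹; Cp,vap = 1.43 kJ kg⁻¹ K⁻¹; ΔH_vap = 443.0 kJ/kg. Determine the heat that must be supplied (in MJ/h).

Q = 36900 MJ/h

liquid 58.1→79.6 °C: 49.45 kJ/kg
vaporisation at 79.6 °C: 443 kJ/kg
vapour 79.6→210 °C: 186.47 kJ/kg
Δh = 49.45 + 443 + 186.47 = 678.92 kJ/kg
Q = ṁ·Δh = 15.11 kg/s × 678.92 kJ/kg = 10259 kJ/s
|Q| = 10259 kW = 36931 MJ/h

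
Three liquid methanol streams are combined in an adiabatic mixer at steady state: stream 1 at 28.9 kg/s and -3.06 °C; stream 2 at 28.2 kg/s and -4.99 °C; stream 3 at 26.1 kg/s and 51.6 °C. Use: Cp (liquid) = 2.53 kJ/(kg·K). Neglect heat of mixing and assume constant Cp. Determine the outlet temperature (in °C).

No heat crosses the boundary, so H_out = H_in.
T_out = Σ ṁᵢCp,ᵢTᵢ / Σ ṁᵢCp,ᵢ
      = 2827.5 / 210.5 = 13.433 °C

T_out = 13.4 °C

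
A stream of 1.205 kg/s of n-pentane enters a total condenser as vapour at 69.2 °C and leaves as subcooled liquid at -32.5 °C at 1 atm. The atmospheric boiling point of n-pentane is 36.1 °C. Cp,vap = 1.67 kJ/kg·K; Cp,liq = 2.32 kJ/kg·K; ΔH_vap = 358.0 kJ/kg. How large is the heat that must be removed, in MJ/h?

vapour 69.2→36.1 °C: -55.277 kJ/kg
condensation at 36.1 °C: -358 kJ/kg
liquid 36.1→-32.5 °C: -159.15 kJ/kg
Δh = -55.277 + -358 + -159.15 = -572.43 kJ/kg
Q = ṁ·Δh = 1.205 kg/s × -572.43 kJ/kg = -689.78 kJ/s
|Q| = 689.78 kW = 2483.2 MJ/h

Q_c = 2480 MJ/h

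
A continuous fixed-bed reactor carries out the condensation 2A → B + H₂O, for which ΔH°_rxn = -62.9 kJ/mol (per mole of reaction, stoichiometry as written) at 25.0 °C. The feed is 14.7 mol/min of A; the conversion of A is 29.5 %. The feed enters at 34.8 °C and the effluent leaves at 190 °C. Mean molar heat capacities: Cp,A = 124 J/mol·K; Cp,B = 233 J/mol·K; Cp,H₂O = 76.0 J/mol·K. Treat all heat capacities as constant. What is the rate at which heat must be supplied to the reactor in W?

Q_in = 2810 W

Extent of reaction ξ = 0.295 × 14.7 / 2 = 2.1682 mol/min
Reaction term: ξ·ΔH°_rxn = 2.1682 × -62.9 = -136.38 kJ/min
Sensible, feed 34.8→25 °C: -17.863 kJ/min
Outlet flows (mol/min): A 10.364, B 2.1682, H₂O 2.1682
Sensible, products 25→190 °C: 322.59 kJ/min
Q = ΔH = 168.34 kJ/min = 2.8057 kW
Heat supplied = 2805.7 W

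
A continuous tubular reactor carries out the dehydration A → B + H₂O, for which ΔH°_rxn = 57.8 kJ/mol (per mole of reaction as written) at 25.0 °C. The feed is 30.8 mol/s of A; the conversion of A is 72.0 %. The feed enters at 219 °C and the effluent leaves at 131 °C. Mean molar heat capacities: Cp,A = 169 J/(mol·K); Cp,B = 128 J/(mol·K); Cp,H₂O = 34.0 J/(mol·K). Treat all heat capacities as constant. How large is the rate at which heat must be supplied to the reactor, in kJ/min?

Q_in = 48400 kJ/min

Extent of reaction ξ = 0.720 × 30.8 = 22.176 mol/s
Reaction term: ξ·ΔH°_rxn = 22.176 × 57.8 = 1281.8 kJ/s
Sensible, feed 219→25 °C: -1009.8 kJ/s
Outlet flows (mol/s): A 8.624, B 22.176, H₂O 22.176
Sensible, products 25→131 °C: 535.3 kJ/s
Q = ΔH = 807.26 kJ/s = 807.26 kW
Heat supplied = 48436 kJ/min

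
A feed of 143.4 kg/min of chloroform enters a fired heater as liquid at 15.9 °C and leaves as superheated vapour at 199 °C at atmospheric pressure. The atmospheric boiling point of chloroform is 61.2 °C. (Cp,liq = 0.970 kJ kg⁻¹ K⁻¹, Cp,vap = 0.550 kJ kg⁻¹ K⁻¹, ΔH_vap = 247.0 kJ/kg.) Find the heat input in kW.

Q = 876 kW

liquid 15.9→61.2 °C: 43.941 kJ/kg
vaporisation at 61.2 °C: 247 kJ/kg
vapour 61.2→199 °C: 75.79 kJ/kg
Δh = 43.941 + 247 + 75.79 = 366.73 kJ/kg
Q = ṁ·Δh = 143.4 kg/min × 366.73 kJ/kg = 52589 kJ/min
|Q| = 876.49 kW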